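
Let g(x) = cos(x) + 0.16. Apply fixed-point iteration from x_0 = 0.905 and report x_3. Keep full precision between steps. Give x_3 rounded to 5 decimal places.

x_1 = g(0.905000) = 0.777686
x_2 = g(0.777686) = 0.872539
x_3 = g(0.872539) = 0.802884

0.80288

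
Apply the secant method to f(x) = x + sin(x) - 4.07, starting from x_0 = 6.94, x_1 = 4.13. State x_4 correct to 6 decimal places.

4.986513

f(x_0) = 3.480597, f(x_1) = -0.775151
x_2 = 4.130000 - (-0.775151)·(4.130000 - 6.940000)/(-0.775151 - (3.480597)) = 4.641819; f(x_2) = -0.425692
x_3 = 4.641819 - (-0.425692)·(4.641819 - 4.130000)/(-0.425692 - (-0.775151)) = 5.265289; f(x_3) = 0.344283
x_4 = 5.265289 - (0.344283)·(5.265289 - 4.641819)/(0.344283 - (-0.425692)) = 4.986513; f(x_4) = -0.046149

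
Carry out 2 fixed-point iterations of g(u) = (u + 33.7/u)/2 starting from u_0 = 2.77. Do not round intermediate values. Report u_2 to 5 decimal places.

5.99030

u_1 = g(2.770000) = 7.468032
u_2 = g(7.468032) = 5.990300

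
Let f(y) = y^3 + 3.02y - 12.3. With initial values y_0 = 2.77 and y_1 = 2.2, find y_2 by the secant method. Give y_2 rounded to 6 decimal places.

1.969176

f(y_0) = 17.319333, f(y_1) = 4.992000
y_2 = 2.200000 - (4.992000)·(2.200000 - 2.770000)/(4.992000 - (17.319333)) = 1.969176; f(y_2) = 1.282700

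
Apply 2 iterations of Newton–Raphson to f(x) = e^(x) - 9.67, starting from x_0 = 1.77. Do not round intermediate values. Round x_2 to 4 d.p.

2.2795

Newton update: x ← x − f(x)/f'(x).
f'(x) = e^(x)
x_0 = 1.770000: f = -3.799147, f' = 5.870853 → x_1 = 1.770000 - (-3.799147)/(5.870853) = 2.417120
x_1 = 2.417120: f = 1.543518, f' = 11.213518 → x_2 = 2.417120 - (1.543518)/(11.213518) = 2.279472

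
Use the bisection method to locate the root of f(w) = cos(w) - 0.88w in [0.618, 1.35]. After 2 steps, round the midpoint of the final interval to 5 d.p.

f(0.618000) = 0.271199, f(1.350000) = -0.968993 (opposite signs)
step 1: m = 0.984000, f(m) = -0.312224 < 0 → root in [0.618000, 0.984000]
step 2: m = 0.801000, f(m) = -0.008891 < 0 → root in [0.618000, 0.801000]
Midpoint of [0.618000, 0.801000] = 0.709500

0.70950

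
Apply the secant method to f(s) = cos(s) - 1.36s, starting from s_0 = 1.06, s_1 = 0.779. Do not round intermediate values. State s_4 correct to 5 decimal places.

0.60485

f(s_0) = -0.952728, f(s_1) = -0.347824
s_2 = 0.779000 - (-0.347824)·(0.779000 - 1.060000)/(-0.347824 - (-0.952728)) = 0.617423; f(s_2) = -0.024323
s_3 = 0.617423 - (-0.024323)·(0.617423 - 0.779000)/(-0.024323 - (-0.347824)) = 0.605275; f(s_3) = -0.000828
s_4 = 0.605275 - (-0.000828)·(0.605275 - 0.617423)/(-0.000828 - (-0.024323)) = 0.604847; f(s_4) = -0.000002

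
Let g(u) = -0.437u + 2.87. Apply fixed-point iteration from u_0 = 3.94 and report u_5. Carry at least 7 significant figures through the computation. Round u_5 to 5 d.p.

1.96625

u_1 = g(3.940000) = 1.148220
u_2 = g(1.148220) = 2.368228
u_3 = g(2.368228) = 1.835084
u_4 = g(1.835084) = 2.068068
u_5 = g(2.068068) = 1.966254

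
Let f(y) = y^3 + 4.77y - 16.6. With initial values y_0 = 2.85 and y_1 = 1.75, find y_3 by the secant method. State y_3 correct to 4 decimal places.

f(y_0) = 20.143625, f(y_1) = -2.893125
y_2 = 1.750000 - (-2.893125)·(1.750000 - 2.850000)/(-2.893125 - (20.143625)) = 1.888146; f(y_2) = -0.862121
y_3 = 1.888146 - (-0.862121)·(1.888146 - 1.750000)/(-0.862121 - (-2.893125)) = 1.946786; f(y_3) = 0.064448

1.9468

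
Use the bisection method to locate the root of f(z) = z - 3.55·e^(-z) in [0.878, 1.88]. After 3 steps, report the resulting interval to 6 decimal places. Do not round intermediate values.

f(0.878000) = -0.597427, f(1.880000) = 1.338305 (opposite signs)
step 1: m = 1.379000, f(m) = 0.485003 > 0 → root in [0.878000, 1.379000]
step 2: m = 1.128500, f(m) = -0.019990 < 0 → root in [1.128500, 1.379000]
step 3: m = 1.253750, f(m) = 0.240465 > 0 → root in [1.128500, 1.253750]

[1.128500, 1.253750]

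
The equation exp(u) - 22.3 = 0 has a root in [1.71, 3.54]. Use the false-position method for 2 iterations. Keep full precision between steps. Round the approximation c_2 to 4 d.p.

f(1.710000) = -16.771039, f(3.540000) = 12.166919
step 1: c = 2.770579, f(c) = -6.332118 < 0 → new bracket [2.770579, 3.540000]
step 2: c = 3.033948, f(c) = -1.520898 < 0 → new bracket [3.033948, 3.540000]

3.0339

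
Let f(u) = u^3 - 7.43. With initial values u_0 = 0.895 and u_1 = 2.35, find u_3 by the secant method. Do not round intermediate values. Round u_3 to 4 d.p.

f(u_0) = -6.713083, f(u_1) = 5.547875
u_2 = 2.350000 - (5.547875)·(2.350000 - 0.895000)/(5.547875 - (-6.713083)) = 1.691637; f(u_2) = -2.589149
u_3 = 1.691637 - (-2.589149)·(1.691637 - 2.350000)/(-2.589149 - (5.547875)) = 1.901124; f(u_3) = -0.558819

1.9011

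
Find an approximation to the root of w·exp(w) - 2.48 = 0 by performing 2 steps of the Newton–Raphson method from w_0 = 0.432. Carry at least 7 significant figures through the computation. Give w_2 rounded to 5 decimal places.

f'(w) = (w + 1)·exp(w)
w_0 = 0.432000: f = -1.814575, f' = 2.205760 → w_1 = 0.432000 - (-1.814575)/(2.205760) = 1.254653
w_1 = 1.254653: f = 1.919594, f' = 7.906216 → w_2 = 1.254653 - (1.919594)/(7.906216) = 1.011858

1.01186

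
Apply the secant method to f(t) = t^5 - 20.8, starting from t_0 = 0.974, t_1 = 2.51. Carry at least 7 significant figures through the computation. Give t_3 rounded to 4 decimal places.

f(t_0) = -19.923413, f(t_1) = 78.825063
t_2 = 2.510000 - (78.825063)·(2.510000 - 0.974000)/(78.825063 - (-19.923413)) = 1.283902; f(t_2) = -17.311332
t_3 = 1.283902 - (-17.311332)·(1.283902 - 2.510000)/(-17.311332 - (78.825063)) = 1.504686; f(t_3) = -13.086886

1.5047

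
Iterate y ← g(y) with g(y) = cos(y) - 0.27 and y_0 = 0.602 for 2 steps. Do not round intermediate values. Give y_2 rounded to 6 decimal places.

y_1 = g(0.602000) = 0.554205
y_2 = g(0.554205) = 0.580319

0.580319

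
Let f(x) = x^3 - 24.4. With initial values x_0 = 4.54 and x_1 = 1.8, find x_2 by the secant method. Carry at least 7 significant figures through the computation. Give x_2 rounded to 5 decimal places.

2.37982

Secant update: x_(k+1) = x_k − f(x_k)·(x_k − x_(k-1))/(f(x_k) − f(x_(k-1))).
f(x_0) = 69.176664, f(x_1) = -18.568000
x_2 = 1.800000 - (-18.568000)·(1.800000 - 4.540000)/(-18.568000 - (69.176664)) = 2.379822; f(x_2) = -10.921746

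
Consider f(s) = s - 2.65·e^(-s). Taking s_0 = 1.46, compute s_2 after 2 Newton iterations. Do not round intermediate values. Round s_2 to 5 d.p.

Newton update: s ← s − f(s)/f'(s).
f'(s) = 1 + 2.65·e^(-s)
s_0 = 1.460000: f = 0.844574, f' = 1.615426 → s_1 = 1.460000 - (0.844574)/(1.615426) = 0.937182
s_1 = 0.937182: f = -0.100903, f' = 2.038085 → s_2 = 0.937182 - (-0.100903)/(2.038085) = 0.986691

0.98669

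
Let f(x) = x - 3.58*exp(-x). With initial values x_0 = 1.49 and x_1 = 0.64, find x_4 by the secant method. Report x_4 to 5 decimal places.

1.14223

f(x_0) = 0.683166, f(x_1) = -1.247707
x_2 = 0.640000 - (-1.247707)·(0.640000 - 1.490000)/(-1.247707 - (0.683166)) = 1.189260; f(x_2) = 0.099341
x_3 = 1.189260 - (0.099341)·(1.189260 - 0.640000)/(0.099341 - (-1.247707)) = 1.148753; f(x_3) = 0.013780
x_4 = 1.148753 - (0.013780)·(1.148753 - 1.189260)/(0.013780 - (0.099341)) = 1.142230; f(x_4) = -0.000172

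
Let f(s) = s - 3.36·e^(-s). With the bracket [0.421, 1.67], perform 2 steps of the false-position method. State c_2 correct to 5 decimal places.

1.12776

False-position update: c = (a·f(b) − b·f(a))/(f(b) − f(a)); replace the endpoint whose sign matches f(c).
f(0.421000) = -1.784471, f(1.670000) = 1.037490
step 1: c = 1.210807, f(c) = 0.209672 > 0 → new bracket [0.421000, 1.210807]
step 2: c = 1.127763, f(c) = 0.039941 > 0 → new bracket [0.421000, 1.127763]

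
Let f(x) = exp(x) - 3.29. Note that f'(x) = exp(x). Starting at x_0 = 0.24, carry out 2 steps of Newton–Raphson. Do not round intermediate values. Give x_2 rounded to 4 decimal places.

1.3568

x_0 = 0.240000: f = -2.018751, f' = 1.271249 → x_1 = 0.240000 - (-2.018751)/(1.271249) = 1.828006
x_1 = 1.828006: f = 2.931467, f' = 6.221467 → x_2 = 1.828006 - (2.931467)/(6.221467) = 1.356820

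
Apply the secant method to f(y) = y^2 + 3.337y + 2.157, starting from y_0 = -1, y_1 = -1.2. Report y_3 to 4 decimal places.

f(y_0) = -0.180000, f(y_1) = -0.407400
y_2 = -1.200000 - (-0.407400)·(-1.200000 - -1.000000)/(-0.407400 - (-0.180000)) = -0.841689; f(y_2) = 0.056725
y_3 = -0.841689 - (0.056725)·(-0.841689 - -1.200000)/(0.056725 - (-0.407400)) = -0.885481; f(y_3) = -0.013774

-0.8855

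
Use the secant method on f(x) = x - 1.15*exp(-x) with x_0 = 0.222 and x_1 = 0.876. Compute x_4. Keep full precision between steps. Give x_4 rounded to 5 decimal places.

Secant update: x_(k+1) = x_k − f(x_k)·(x_k − x_(k-1))/(f(x_k) − f(x_(k-1))).
f(x_0) = -0.699053, f(x_1) = 0.397088
x_2 = 0.876000 - (0.397088)·(0.876000 - 0.222000)/(0.397088 - (-0.699053)) = 0.639082; f(x_2) = 0.032139
x_3 = 0.639082 - (0.032139)·(0.639082 - 0.876000)/(0.032139 - (0.397088)) = 0.618218; f(x_3) = -0.001521
x_4 = 0.618218 - (-0.001521)·(0.618218 - 0.639082)/(-0.001521 - (0.032139)) = 0.619161; f(x_4) = 0.000006

0.61916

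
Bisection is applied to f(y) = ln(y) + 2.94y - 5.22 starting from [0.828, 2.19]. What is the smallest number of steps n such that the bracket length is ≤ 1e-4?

Initial width b − a = 2.19 − 0.828 = 1.362000.
After n steps the width is (b−a)/2^n; need (b−a)/2^n ≤ 1e-4.
So n ≥ log₂(1.362000/1e-4) = log₂(13620.0000) ≈ 13.7334.
Hence n = 14.

14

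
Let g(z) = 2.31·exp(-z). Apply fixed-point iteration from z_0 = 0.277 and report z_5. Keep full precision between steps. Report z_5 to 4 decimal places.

1.4126

z_1 = g(0.277000) = 1.751106
z_2 = g(1.751106) = 0.400974
z_3 = g(0.400974) = 1.546932
z_4 = g(1.546932) = 0.491800
z_5 = g(0.491800) = 1.412623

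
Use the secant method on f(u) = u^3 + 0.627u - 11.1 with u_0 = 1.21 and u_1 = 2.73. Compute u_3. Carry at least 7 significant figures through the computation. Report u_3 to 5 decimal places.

f(u_0) = -8.569769, f(u_1) = 10.958127
u_2 = 2.730000 - (10.958127)·(2.730000 - 1.210000)/(10.958127 - (-8.569769)) = 1.877048; f(u_2) = -3.309668
u_3 = 1.877048 - (-3.309668)·(1.877048 - 2.730000)/(-3.309668 - (10.958127)) = 2.074906; f(u_3) = -0.866083

2.07491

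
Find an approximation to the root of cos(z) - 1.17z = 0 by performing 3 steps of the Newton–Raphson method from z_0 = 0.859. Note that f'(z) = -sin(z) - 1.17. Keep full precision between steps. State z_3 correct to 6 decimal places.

0.669956

z_0 = 0.859000: f = -0.351835, f' = -1.927190 → z_1 = 0.859000 - (-0.351835)/(-1.927190) = 0.676436
z_1 = 0.676436: f = -0.011622, f' = -1.796018 → z_2 = 0.676436 - (-0.011622)/(-1.796018) = 0.669965
z_2 = 0.669965: f = -0.000016, f' = -1.790959 → z_3 = 0.669965 - (-0.000016)/(-1.790959) = 0.669956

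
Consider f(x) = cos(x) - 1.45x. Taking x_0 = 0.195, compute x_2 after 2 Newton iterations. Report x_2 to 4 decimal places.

Newton update: x ← x − f(x)/f'(x).
f'(x) = -sin(x) - 1.45
x_0 = 0.195000: f = 0.698298, f' = -1.643767 → x_1 = 0.195000 - (0.698298)/(-1.643767) = 0.619816
x_1 = 0.619816: f = -0.084747, f' = -2.030885 → x_2 = 0.619816 - (-0.084747)/(-2.030885) = 0.578086

0.5781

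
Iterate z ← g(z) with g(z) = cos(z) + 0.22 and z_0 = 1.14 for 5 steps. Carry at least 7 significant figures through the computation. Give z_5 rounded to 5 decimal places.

z_1 = g(1.140000) = 0.637595
z_2 = g(0.637595) = 1.023530
z_3 = g(1.023530) = 0.740355
z_4 = g(0.740355) = 0.958229
z_5 = g(0.958229) = 0.794970

0.79497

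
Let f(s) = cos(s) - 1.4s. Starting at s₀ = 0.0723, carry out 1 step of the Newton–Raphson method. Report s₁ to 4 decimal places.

f'(s) = -sin(s) - 1.4
s_0 = 0.072300: f = 0.896167, f' = -1.472237 → s_1 = 0.072300 - (0.896167)/(-1.472237) = 0.681011

0.6810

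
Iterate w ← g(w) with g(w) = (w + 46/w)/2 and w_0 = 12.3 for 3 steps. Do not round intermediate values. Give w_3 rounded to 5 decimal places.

w_1 = g(12.300000) = 8.019919
w_2 = g(8.019919) = 6.877819
w_3 = g(6.877819) = 6.782993

6.78299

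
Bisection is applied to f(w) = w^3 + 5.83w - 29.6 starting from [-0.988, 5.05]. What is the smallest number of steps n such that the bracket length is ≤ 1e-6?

Initial width b − a = 5.05 − -0.988 = 6.038000.
After n steps the width is (b−a)/2^n; need (b−a)/2^n ≤ 1e-6.
So n ≥ log₂(6.038000/1e-6) = log₂(6038000.0000) ≈ 22.5256.
Hence n = 23.

23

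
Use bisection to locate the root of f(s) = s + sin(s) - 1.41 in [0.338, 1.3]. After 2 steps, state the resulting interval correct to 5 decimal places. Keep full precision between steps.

[0.57850, 0.81900]

f(0.338000) = -0.740399, f(1.300000) = 0.853558 (opposite signs)
step 1: m = 0.819000, f(m) = 0.139463 > 0 → root in [0.338000, 0.819000]
step 2: m = 0.578500, f(m) = -0.284731 < 0 → root in [0.578500, 0.819000]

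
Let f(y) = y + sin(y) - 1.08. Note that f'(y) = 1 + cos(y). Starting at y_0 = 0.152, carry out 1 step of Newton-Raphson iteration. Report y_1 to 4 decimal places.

Newton update: y ← y − f(y)/f'(y).
y_0 = 0.152000: f = -0.776585, f' = 1.988470 → y_1 = 0.152000 - (-0.776585)/(1.988470) = 0.542544

0.5425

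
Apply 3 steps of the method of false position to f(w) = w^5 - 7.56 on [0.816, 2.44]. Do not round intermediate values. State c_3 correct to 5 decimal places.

1.16869

False-position update: c = (a·f(b) − b·f(a))/(f(b) − f(a)); replace the endpoint whose sign matches f(c).
f(0.816000) = -7.198215, f(2.440000) = 78.926661
step 1: c = 0.951732, f(c) = -6.779140 < 0 → new bracket [0.951732, 2.440000]
step 2: c = 1.069451, f(c) = -6.161045 < 0 → new bracket [1.069451, 2.440000]
step 3: c = 1.168690, f(c) = -5.379802 < 0 → new bracket [1.168690, 2.440000]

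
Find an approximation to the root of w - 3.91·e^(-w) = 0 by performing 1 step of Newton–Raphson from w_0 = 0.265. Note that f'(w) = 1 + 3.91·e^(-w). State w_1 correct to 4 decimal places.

0.9487

w_0 = 0.265000: f = -2.734775, f' = 3.999775 → w_1 = 0.265000 - (-2.734775)/(3.999775) = 0.948732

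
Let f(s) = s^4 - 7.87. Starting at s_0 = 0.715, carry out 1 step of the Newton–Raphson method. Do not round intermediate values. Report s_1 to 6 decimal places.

5.918906

f'(s) = 4s^3
s_0 = 0.715000: f = -7.608649, f' = 1.462103 → s_1 = 0.715000 - (-7.608649)/(1.462103) = 5.918906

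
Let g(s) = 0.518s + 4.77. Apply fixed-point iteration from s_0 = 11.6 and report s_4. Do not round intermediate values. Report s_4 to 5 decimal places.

s_1 = g(11.600000) = 10.778800
s_2 = g(10.778800) = 10.353418
s_3 = g(10.353418) = 10.133071
s_4 = g(10.133071) = 10.018931

10.01893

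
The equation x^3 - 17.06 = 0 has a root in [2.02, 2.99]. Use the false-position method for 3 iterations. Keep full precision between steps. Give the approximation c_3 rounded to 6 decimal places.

2.572317

f(2.020000) = -8.817592, f(2.990000) = 9.670899
step 1: c = 2.482616, f(c) = -1.758696 < 0 → new bracket [2.482616, 2.990000]
step 2: c = 2.560688, f(c) = -0.269255 < 0 → new bracket [2.560688, 2.990000]
step 3: c = 2.572317, f(c) = -0.039456 < 0 → new bracket [2.572317, 2.990000]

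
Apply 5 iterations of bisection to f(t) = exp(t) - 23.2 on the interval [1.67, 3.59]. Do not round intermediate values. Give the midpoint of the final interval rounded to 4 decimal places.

f(1.670000) = -17.887832, f(3.590000) = 13.034076 (opposite signs)
step 1: m = 2.630000, f(m) = -9.326230 < 0 → root in [2.630000, 3.590000]
step 2: m = 3.110000, f(m) = -0.778956 < 0 → root in [3.110000, 3.590000]
step 3: m = 3.350000, f(m) = 5.302734 > 0 → root in [3.110000, 3.350000]
step 4: m = 3.230000, f(m) = 2.079657 > 0 → root in [3.110000, 3.230000]
step 5: m = 3.170000, f(m) = 0.607484 > 0 → root in [3.110000, 3.170000]
Midpoint of [3.110000, 3.170000] = 3.140000

3.1400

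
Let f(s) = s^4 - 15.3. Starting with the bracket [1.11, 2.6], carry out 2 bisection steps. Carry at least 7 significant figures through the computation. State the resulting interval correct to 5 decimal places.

f(1.110000) = -13.781930, f(2.600000) = 30.397600 (opposite signs)
step 1: m = 1.855000, f(m) = -3.459347 < 0 → root in [1.855000, 2.600000]
step 2: m = 2.227500, f(m) = 9.319025 > 0 → root in [1.855000, 2.227500]

[1.85500, 2.22750]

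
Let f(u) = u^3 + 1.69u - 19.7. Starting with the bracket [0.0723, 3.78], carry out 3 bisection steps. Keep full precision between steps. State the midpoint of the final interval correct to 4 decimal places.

2.6213

f(0.072300) = -19.577435, f(3.780000) = 40.698352 (opposite signs)
step 1: m = 1.926150, f(m) = -9.298686 < 0 → root in [1.926150, 3.780000]
step 2: m = 2.853075, f(m) = 8.345833 > 0 → root in [1.926150, 2.853075]
step 3: m = 2.389612, f(m) = -2.016275 < 0 → root in [2.389612, 2.853075]
Midpoint of [2.389612, 2.853075] = 2.621344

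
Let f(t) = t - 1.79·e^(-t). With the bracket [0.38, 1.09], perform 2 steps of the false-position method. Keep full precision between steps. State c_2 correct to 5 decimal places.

f(0.380000) = -0.844112, f(1.090000) = 0.488172
step 1: c = 0.829843, f(c) = 0.049193 > 0 → new bracket [0.380000, 0.829843]
step 2: c = 0.805071, f(c) = 0.004841 > 0 → new bracket [0.380000, 0.805071]

0.80507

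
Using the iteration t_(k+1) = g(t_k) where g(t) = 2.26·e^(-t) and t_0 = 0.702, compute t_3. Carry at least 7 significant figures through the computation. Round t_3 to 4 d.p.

t_1 = g(0.702000) = 1.120040
t_2 = g(1.120040) = 0.737362
t_3 = g(0.737362) = 1.081125

1.0811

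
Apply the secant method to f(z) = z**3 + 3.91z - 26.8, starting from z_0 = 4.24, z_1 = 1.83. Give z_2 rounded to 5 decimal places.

f(z_0) = 66.003424, f(z_1) = -13.516213
z_2 = 1.830000 - (-13.516213)·(1.830000 - 4.240000)/(-13.516213 - (66.003424)) = 2.239636; f(z_2) = -6.809085

2.23964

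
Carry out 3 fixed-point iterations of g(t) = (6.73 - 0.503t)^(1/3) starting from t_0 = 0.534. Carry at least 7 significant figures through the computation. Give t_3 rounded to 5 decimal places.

t_1 = g(0.534000) = 1.862554
t_2 = g(1.862554) = 1.795993
t_3 = g(1.795993) = 1.799446

1.79945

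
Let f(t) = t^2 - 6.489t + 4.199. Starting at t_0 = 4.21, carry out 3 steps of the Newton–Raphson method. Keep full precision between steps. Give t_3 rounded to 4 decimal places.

5.7678

f'(t) = 2t - 6.489
t_0 = 4.210000: f = -5.395590, f' = 1.931000 → t_1 = 4.210000 - (-5.395590)/(1.931000) = 7.004195
t_1 = 7.004195: f = 7.807524, f' = 7.519389 → t_2 = 7.004195 - (7.807524)/(7.519389) = 5.965876
t_2 = 5.965876: f = 1.078106, f' = 5.442752 → t_3 = 5.965876 - (1.078106)/(5.442752) = 5.767795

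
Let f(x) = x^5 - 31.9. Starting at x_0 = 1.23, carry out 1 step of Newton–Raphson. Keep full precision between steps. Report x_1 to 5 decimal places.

3.77141

f'(x) = 5x^4
x_0 = 1.230000: f = -29.084694, f' = 11.444332 → x_1 = 1.230000 - (-29.084694)/(11.444332) = 3.771406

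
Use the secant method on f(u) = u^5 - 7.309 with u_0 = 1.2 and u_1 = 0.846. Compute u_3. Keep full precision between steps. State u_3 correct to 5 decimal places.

1.08498

Secant update: u_(k+1) = u_k − f(u_k)·(u_k − u_(k-1))/(f(u_k) − f(u_(k-1))).
f(u_0) = -4.820680, f(u_1) = -6.875637
u_2 = 0.846000 - (-6.875637)·(0.846000 - 1.200000)/(-6.875637 - (-4.820680)) = 2.030441; f(u_2) = 27.201556
u_3 = 2.030441 - (27.201556)·(2.030441 - 0.846000)/(27.201556 - (-6.875637)) = 1.084981; f(u_3) = -5.805478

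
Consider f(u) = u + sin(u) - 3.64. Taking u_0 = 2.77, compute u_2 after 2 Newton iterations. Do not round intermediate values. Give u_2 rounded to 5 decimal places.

Newton update: u ← u − f(u)/f'(u).
f'(u) = 1 + cos(u)
u_0 = 2.770000: f = -0.506900, f' = 0.068250 → u_1 = 2.770000 - (-0.506900)/(0.068250) = 10.197134
u_1 = 10.197134: f = 5.859309, f' = 0.283731 → u_2 = 10.197134 - (5.859309)/(0.283731) = -10.453761

-10.45376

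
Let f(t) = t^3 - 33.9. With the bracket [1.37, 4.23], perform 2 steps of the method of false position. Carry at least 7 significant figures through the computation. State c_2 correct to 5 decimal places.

f(1.370000) = -31.328647, f(4.230000) = 41.786967
step 1: c = 2.595455, f(c) = -16.416002 < 0 → new bracket [2.595455, 4.230000]
step 2: c = 3.056475, f(c) = -5.346299 < 0 → new bracket [3.056475, 4.230000]

3.05647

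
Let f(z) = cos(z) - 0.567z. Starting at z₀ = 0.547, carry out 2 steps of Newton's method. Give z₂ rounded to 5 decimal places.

Newton update: z ← z − f(z)/f'(z).
f'(z) = -sin(z) - 0.567
z_0 = 0.547000: f = 0.543940, f' = -1.087127 → z_1 = 0.547000 - (0.543940)/(-1.087127) = 1.047346
z_1 = 1.047346: f = -0.093974, f' = -1.433100 → z_2 = 1.047346 - (-0.093974)/(-1.433100) = 0.981772

0.98177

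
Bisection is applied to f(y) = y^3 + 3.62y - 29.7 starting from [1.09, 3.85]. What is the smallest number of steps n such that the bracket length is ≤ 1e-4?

Initial width b − a = 3.85 − 1.09 = 2.760000.
After n steps the width is (b−a)/2^n; need (b−a)/2^n ≤ 1e-4.
So n ≥ log₂(2.760000/1e-4) = log₂(27600.0000) ≈ 14.7524.
Hence n = 15.

15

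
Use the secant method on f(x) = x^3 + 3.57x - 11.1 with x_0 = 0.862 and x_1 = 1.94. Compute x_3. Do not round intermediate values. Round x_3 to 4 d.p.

f(x_0) = -7.382156, f(x_1) = 3.127184
x_2 = 1.940000 - (3.127184)·(1.940000 - 0.862000)/(3.127184 - (-7.382156)) = 1.619228; f(x_2) = -1.073906
x_3 = 1.619228 - (-1.073906)·(1.619228 - 1.940000)/(-1.073906 - (3.127184)) = 1.701225; f(x_3) = -0.102994

1.7012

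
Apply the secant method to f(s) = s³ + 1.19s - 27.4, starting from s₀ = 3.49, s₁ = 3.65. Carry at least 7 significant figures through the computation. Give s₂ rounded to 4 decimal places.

Secant update: s_(k+1) = s_k − f(s_k)·(s_k − s_(k-1))/(f(s_k) − f(s_(k-1))).
f(s_0) = 19.261649, f(s_1) = 25.570625
s_2 = 3.650000 - (25.570625)·(3.650000 - 3.490000)/(25.570625 - (19.261649)) = 3.001511; f(s_2) = 3.212623

3.0015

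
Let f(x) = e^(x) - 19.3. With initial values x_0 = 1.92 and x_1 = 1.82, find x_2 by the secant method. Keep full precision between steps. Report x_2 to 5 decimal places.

f(x_0) = -12.479042, f(x_1) = -13.128142
x_2 = 1.820000 - (-13.128142)·(1.820000 - 1.920000)/(-13.128142 - (-12.479042)) = 3.842514; f(x_2) = 27.342607

3.84251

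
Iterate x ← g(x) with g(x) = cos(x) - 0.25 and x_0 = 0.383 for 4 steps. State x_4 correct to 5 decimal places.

x_1 = g(0.383000) = 0.677548
x_2 = g(0.677548) = 0.529112
x_3 = g(0.529112) = 0.613255
x_4 = g(0.613255) = 0.567779

0.56778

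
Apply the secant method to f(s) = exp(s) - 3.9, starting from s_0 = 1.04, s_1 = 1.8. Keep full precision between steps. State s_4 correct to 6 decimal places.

1.361462

Secant update: s_(k+1) = s_k − f(s_k)·(s_k − s_(k-1))/(f(s_k) − f(s_(k-1))).
f(s_0) = -1.070783, f(s_1) = 2.149647
s_2 = 1.800000 - (2.149647)·(1.800000 - 1.040000)/(2.149647 - (-1.070783)) = 1.292698; f(s_2) = -0.257400
s_3 = 1.292698 - (-0.257400)·(1.292698 - 1.800000)/(-0.257400 - (2.149647)) = 1.346947; f(s_3) = -0.054335
s_4 = 1.346947 - (-0.054335)·(1.346947 - 1.292698)/(-0.054335 - (-0.257400)) = 1.361462; f(s_4) = 0.001894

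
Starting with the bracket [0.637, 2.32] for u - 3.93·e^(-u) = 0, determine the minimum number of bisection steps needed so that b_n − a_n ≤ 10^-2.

8

Initial width b − a = 2.32 − 0.637 = 1.683000.
After n steps the width is (b−a)/2^n; need (b−a)/2^n ≤ 10^-2.
So n ≥ log₂(1.683000/10^-2) = log₂(168.3000) ≈ 7.3949.
Hence n = 8.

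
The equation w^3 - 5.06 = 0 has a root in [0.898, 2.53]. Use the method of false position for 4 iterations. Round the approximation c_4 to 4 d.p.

1.6981

False-position update: c = (a·f(b) − b·f(a))/(f(b) − f(a)); replace the endpoint whose sign matches f(c).
f(0.898000) = -4.335849, f(2.530000) = 11.134277
step 1: c = 1.355405, f(c) = -2.569957 < 0 → new bracket [1.355405, 2.530000]
step 2: c = 1.575677, f(c) = -1.147978 < 0 → new bracket [1.575677, 2.530000]
step 3: c = 1.664874, f(c) = -0.445295 < 0 → new bracket [1.664874, 2.530000]
step 4: c = 1.698142, f(c) = -0.163088 < 0 → new bracket [1.698142, 2.530000]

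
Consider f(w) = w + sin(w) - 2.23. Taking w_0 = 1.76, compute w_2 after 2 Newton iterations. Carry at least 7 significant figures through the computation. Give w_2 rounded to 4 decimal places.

Newton update: w ← w − f(w)/f'(w).
f'(w) = 1 + cos(w)
w_0 = 1.760000: f = 0.512154, f' = 0.811923 → w_1 = 1.760000 - (0.512154)/(0.811923) = 1.129208
w_1 = 1.129208: f = -0.196717, f' = 1.427376 → w_2 = 1.129208 - (-0.196717)/(1.427376) = 1.267026

1.2670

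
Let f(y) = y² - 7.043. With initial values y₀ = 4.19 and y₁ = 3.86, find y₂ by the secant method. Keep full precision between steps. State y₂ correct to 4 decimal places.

f(y_0) = 10.513100, f(y_1) = 7.856600
y_2 = 3.860000 - (7.856600)·(3.860000 - 4.190000)/(7.856600 - (10.513100)) = 2.884025; f(y_2) = 1.274599

2.8840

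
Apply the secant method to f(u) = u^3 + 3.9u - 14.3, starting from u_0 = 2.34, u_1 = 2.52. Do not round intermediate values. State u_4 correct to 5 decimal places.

1.90266

Secant update: u_(k+1) = u_k − f(u_k)·(u_k − u_(k-1))/(f(u_k) − f(u_(k-1))).
f(u_0) = 7.638904, f(u_1) = 11.531008
u_2 = 2.520000 - (11.531008)·(2.520000 - 2.340000)/(11.531008 - (7.638904)) = 1.986720; f(u_2) = 1.289903
u_3 = 1.986720 - (1.289903)·(1.986720 - 2.520000)/(1.289903 - (11.531008)) = 1.919551; f(u_3) = 0.259179
u_4 = 1.919551 - (0.259179)·(1.919551 - 1.986720)/(0.259179 - (1.289903)) = 1.902662; f(u_4) = 0.008247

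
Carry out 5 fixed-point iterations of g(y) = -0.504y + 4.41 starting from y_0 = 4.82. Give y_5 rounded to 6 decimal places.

y_1 = g(4.820000) = 1.980720
y_2 = g(1.980720) = 3.411717
y_3 = g(3.411717) = 2.690495
y_4 = g(2.690495) = 3.053991
y_5 = g(3.053991) = 2.870789

2.870789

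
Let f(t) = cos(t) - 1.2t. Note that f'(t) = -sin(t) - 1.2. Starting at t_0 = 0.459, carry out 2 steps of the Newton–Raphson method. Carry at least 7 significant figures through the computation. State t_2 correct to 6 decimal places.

t_0 = 0.459000: f = 0.345696, f' = -1.643052 → t_1 = 0.459000 - (0.345696)/(-1.643052) = 0.669399
t_1 = 0.669399: f = -0.019084, f' = -1.820515 → t_2 = 0.669399 - (-0.019084)/(-1.820515) = 0.658916

0.658916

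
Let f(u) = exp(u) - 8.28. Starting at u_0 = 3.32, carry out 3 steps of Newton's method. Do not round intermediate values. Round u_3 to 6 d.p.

Newton update: u ← u − f(u)/f'(u).
f'(u) = exp(u)
u_0 = 3.320000: f = 19.380351, f' = 27.660351 → u_1 = 3.320000 - (19.380351)/(27.660351) = 2.619345
u_1 = 2.619345: f = 5.446736, f' = 13.726736 → u_2 = 2.619345 - (5.446736)/(13.726736) = 2.222548
u_2 = 2.222548: f = 0.950820, f' = 9.230820 → u_3 = 2.222548 - (0.950820)/(9.230820) = 2.119543

2.119543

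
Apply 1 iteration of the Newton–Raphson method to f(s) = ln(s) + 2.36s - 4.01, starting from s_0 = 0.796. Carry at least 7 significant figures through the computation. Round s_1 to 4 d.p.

1.4485

f'(s) = 1/s + 2.36
s_0 = 0.796000: f = -2.359596, f' = 3.616281 → s_1 = 0.796000 - (-2.359596)/(3.616281) = 1.448492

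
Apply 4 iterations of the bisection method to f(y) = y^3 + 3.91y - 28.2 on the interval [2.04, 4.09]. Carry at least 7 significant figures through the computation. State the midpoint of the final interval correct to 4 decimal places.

f(2.040000) = -11.733936, f(4.090000) = 56.209829 (opposite signs)
step 1: m = 3.065000, f(m) = 12.577450 > 0 → root in [2.040000, 3.065000]
step 2: m = 2.552500, f(m) = -1.589533 < 0 → root in [2.552500, 3.065000]
step 3: m = 2.808750, f(m) = 4.940656 > 0 → root in [2.552500, 2.808750]
step 4: m = 2.680625, f(m) = 1.543546 > 0 → root in [2.552500, 2.680625]
Midpoint of [2.552500, 2.680625] = 2.616563

2.6166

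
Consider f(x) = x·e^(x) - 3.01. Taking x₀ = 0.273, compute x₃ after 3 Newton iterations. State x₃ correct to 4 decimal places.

1.1155

f'(x) = (x + 1)·e^(x)
x_0 = 0.273000: f = -2.651305, f' = 1.672595 → x_1 = 0.273000 - (-2.651305)/(1.672595) = 1.858145
x_1 = 1.858145: f = 8.904109, f' = 18.325939 → x_2 = 1.858145 - (8.904109)/(18.325939) = 1.372270
x_2 = 1.372270: f = 2.402638, f' = 9.356932 → x_3 = 1.372270 - (2.402638)/(9.356932) = 1.115494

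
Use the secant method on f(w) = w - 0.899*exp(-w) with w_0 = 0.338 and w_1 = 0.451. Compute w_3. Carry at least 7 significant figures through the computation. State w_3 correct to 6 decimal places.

f(w_0) = -0.303163, f(w_1) = -0.121655
w_2 = 0.451000 - (-0.121655)·(0.451000 - 0.338000)/(-0.121655 - (-0.303163)) = 0.526738; f(w_2) = -0.004147
w_3 = 0.526738 - (-0.004147)·(0.526738 - 0.451000)/(-0.004147 - (-0.121655)) = 0.529411; f(w_3) = -0.000057

0.529411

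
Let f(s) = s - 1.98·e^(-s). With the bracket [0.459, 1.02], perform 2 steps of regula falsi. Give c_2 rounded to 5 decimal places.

f(0.459000) = -0.792192, f(1.020000) = 0.306022
step 1: c = 0.863675, f(c) = 0.028888 > 0 → new bracket [0.459000, 0.863675]
step 2: c = 0.849438, f(c) = 0.002680 > 0 → new bracket [0.459000, 0.849438]

0.84944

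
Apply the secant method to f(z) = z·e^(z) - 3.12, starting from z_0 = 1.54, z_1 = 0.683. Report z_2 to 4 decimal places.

f(z_0) = 4.063469, f(z_1) = -1.767791
z_2 = 0.683000 - (-1.767791)·(0.683000 - 1.540000)/(-1.767791 - (4.063469)) = 0.942806; f(z_2) = -0.699652

0.9428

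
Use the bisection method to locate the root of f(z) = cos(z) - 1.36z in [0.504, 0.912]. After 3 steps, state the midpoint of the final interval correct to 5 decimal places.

0.58050

f(0.504000) = 0.190218, f(0.912000) = -0.628154 (opposite signs)
step 1: m = 0.708000, f(m) = -0.203216 < 0 → root in [0.504000, 0.708000]
step 2: m = 0.606000, f(m) = -0.002227 < 0 → root in [0.504000, 0.606000]
step 3: m = 0.555000, f(m) = 0.095100 > 0 → root in [0.555000, 0.606000]
Midpoint of [0.555000, 0.606000] = 0.580500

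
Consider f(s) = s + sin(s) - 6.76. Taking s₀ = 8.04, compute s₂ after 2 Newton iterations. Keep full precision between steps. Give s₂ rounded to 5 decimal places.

6.80458

f'(s) = 1 + cos(s)
s_0 = 8.040000: f = 2.262748, f' = 0.815053 → s_1 = 8.040000 - (2.262748)/(0.815053) = 5.263801
s_1 = 5.263801: f = -2.347985, f' = 1.523890 → s_2 = 5.263801 - (-2.347985)/(1.523890) = 6.804584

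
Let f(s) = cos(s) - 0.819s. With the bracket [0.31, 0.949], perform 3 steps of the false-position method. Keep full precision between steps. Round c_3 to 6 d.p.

f(0.310000) = 0.698444, f(0.949000) = -0.194735
step 1: c = 0.809682, f(c) = 0.026599 > 0 → new bracket [0.809682, 0.949000]
step 2: c = 0.826425, f(c) = 0.000668 > 0 → new bracket [0.826425, 0.949000]
step 3: c = 0.826844, f(c) = 0.000017 > 0 → new bracket [0.826844, 0.949000]

0.826844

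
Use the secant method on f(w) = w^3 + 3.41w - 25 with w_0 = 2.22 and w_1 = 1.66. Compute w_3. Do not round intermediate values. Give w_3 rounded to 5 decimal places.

f(w_0) = -6.488752, f(w_1) = -14.765104
w_2 = 1.660000 - (-14.765104)·(1.660000 - 2.220000)/(-14.765104 - (-6.488752)) = 2.659046; f(w_2) = 2.868205
w_3 = 2.659046 - (2.868205)·(2.659046 - 1.660000)/(2.868205 - (-14.765104)) = 2.496543; f(w_3) = -0.926518

2.49654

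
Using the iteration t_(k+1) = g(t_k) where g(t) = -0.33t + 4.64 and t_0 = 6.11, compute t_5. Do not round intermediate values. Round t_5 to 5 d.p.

3.47846

t_1 = g(6.110000) = 2.623700
t_2 = g(2.623700) = 3.774179
t_3 = g(3.774179) = 3.394521
t_4 = g(3.394521) = 3.519808
t_5 = g(3.519808) = 3.478463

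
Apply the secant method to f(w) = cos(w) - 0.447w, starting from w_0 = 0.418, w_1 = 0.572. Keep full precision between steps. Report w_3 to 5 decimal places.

1.05528

f(w_0) = 0.727057, f(w_1) = 0.585136
w_2 = 0.572000 - (0.585136)·(0.572000 - 0.418000)/(0.585136 - (0.727057)) = 1.206939; f(w_2) = -0.183620
w_3 = 1.206939 - (-0.183620)·(1.206939 - 0.572000)/(-0.183620 - (0.585136)) = 1.055282; f(w_3) = 0.021272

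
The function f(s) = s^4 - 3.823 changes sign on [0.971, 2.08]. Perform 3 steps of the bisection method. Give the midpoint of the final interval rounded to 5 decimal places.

f(0.971000) = -2.934051, f(2.080000) = 14.894737 (opposite signs)
step 1: m = 1.525500, f(m) = 1.592628 > 0 → root in [0.971000, 1.525500]
step 2: m = 1.248250, f(m) = -1.395237 < 0 → root in [1.248250, 1.525500]
step 3: m = 1.386875, f(m) = -0.123447 < 0 → root in [1.386875, 1.525500]
Midpoint of [1.386875, 1.525500] = 1.456187

1.45619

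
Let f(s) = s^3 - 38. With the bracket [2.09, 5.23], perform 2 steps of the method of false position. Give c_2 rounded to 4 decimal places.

3.1068

f(2.090000) = -28.870671, f(5.230000) = 105.055667
step 1: c = 2.766894, f(c) = -16.817488 < 0 → new bracket [2.766894, 5.230000]
step 2: c = 3.106782, f(c) = -8.013044 < 0 → new bracket [3.106782, 5.230000]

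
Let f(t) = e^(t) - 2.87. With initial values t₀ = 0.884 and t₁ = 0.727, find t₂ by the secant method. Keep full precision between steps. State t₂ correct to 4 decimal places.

1.0846

Secant update: t_(k+1) = t_k − f(t_k)·(t_k − t_(k-1))/(f(t_k) − f(t_(k-1))).
f(t_0) = -0.449437, f(t_1) = -0.801135
t_2 = 0.727000 - (-0.801135)·(0.727000 - 0.884000)/(-0.801135 - (-0.449437)) = 1.084631; f(t_2) = 0.088349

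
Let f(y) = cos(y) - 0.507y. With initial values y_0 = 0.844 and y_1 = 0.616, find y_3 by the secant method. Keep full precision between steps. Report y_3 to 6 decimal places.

1.022404

f(y_0) = 0.236571, f(y_1) = 0.503884
y_2 = 0.616000 - (0.503884)·(0.616000 - 0.844000)/(0.503884 - (0.236571)) = 1.045779; f(y_2) = -0.028982
y_3 = 1.045779 - (-0.028982)·(1.045779 - 0.616000)/(-0.028982 - (0.503884)) = 1.022404; f(y_3) = 0.002957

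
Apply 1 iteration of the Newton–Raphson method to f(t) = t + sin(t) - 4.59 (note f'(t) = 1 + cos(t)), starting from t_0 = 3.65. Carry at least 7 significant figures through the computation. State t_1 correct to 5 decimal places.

t_0 = 3.650000: f = -1.426787, f' = 0.126479 → t_1 = 3.650000 - (-1.426787)/(0.126479) = 14.930809

14.93081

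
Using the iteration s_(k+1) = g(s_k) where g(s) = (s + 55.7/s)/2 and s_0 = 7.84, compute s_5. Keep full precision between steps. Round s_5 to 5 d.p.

s_1 = g(7.840000) = 7.472296
s_2 = g(7.472296) = 7.463249
s_3 = g(7.463249) = 7.463243
s_4 = g(7.463243) = 7.463243
s_5 = g(7.463243) = 7.463243

7.46324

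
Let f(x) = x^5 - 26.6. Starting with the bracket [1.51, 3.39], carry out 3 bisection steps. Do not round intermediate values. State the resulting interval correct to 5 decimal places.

f(1.510000) = -18.749727, f(3.390000) = 421.111749 (opposite signs)
step 1: m = 2.450000, f(m) = 61.673515 > 0 → root in [1.510000, 2.450000]
step 2: m = 1.980000, f(m) = 3.831682 > 0 → root in [1.510000, 1.980000]
step 3: m = 1.745000, f(m) = -10.420051 < 0 → root in [1.745000, 1.980000]

[1.74500, 1.98000]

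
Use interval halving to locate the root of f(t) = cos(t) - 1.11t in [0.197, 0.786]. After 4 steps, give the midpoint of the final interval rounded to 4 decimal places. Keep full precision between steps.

0.6940

f(0.197000) = 0.761988, f(0.786000) = -0.165779 (opposite signs)
step 1: m = 0.491500, f(m) = 0.336061 > 0 → root in [0.491500, 0.786000]
step 2: m = 0.638750, f(m) = 0.093829 > 0 → root in [0.638750, 0.786000]
step 3: m = 0.712375, f(m) = -0.033925 < 0 → root in [0.638750, 0.712375]
step 4: m = 0.675563, f(m) = 0.030481 > 0 → root in [0.675563, 0.712375]
Midpoint of [0.675563, 0.712375] = 0.693969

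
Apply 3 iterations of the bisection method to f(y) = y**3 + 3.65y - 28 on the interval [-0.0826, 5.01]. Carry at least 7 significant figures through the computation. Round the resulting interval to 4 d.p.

f(-0.082600) = -28.302054, f(5.010000) = 116.038001 (opposite signs)
step 1: m = 2.463700, f(m) = -4.053285 < 0 → root in [2.463700, 5.010000]
step 2: m = 3.736850, f(m) = 37.821055 > 0 → root in [2.463700, 3.736850]
step 3: m = 3.100275, f(m) = 13.114933 > 0 → root in [2.463700, 3.100275]

[2.4637, 3.1003]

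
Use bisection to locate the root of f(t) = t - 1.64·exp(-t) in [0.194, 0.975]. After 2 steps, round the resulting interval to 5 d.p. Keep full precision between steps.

f(0.194000) = -1.156799, f(0.975000) = 0.356405 (opposite signs)
step 1: m = 0.584500, f(m) = -0.329611 < 0 → root in [0.584500, 0.975000]
step 2: m = 0.779750, f(m) = 0.027776 > 0 → root in [0.584500, 0.779750]

[0.58450, 0.77975]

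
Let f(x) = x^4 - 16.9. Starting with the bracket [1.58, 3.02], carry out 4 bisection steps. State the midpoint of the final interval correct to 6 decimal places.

f(1.580000) = -10.667987, f(3.020000) = 66.281696 (opposite signs)
step 1: m = 2.300000, f(m) = 11.084100 > 0 → root in [1.580000, 2.300000]
step 2: m = 1.940000, f(m) = -2.735315 < 0 → root in [1.940000, 2.300000]
step 3: m = 2.120000, f(m) = 3.299631 > 0 → root in [1.940000, 2.120000]
step 4: m = 2.030000, f(m) = 0.081817 > 0 → root in [1.940000, 2.030000]
Midpoint of [1.940000, 2.030000] = 1.985000

1.985000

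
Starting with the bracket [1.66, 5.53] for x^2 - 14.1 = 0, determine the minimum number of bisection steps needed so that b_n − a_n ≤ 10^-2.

9

Initial width b − a = 5.53 − 1.66 = 3.870000.
After n steps the width is (b−a)/2^n; need (b−a)/2^n ≤ 10^-2.
So n ≥ log₂(3.870000/10^-2) = log₂(387.0000) ≈ 8.5962.
Hence n = 9.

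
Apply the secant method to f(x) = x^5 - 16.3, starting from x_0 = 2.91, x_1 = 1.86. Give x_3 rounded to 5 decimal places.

f(x_0) = 192.372368, f(x_1) = 5.962028
x_2 = 1.860000 - (5.962028)·(1.860000 - 2.910000)/(5.962028 - (192.372368)) = 1.826417; f(x_2) = 4.023583
x_3 = 1.826417 - (4.023583)·(1.826417 - 1.860000)/(4.023583 - (5.962028)) = 1.756711; f(x_3) = 0.430221

1.75671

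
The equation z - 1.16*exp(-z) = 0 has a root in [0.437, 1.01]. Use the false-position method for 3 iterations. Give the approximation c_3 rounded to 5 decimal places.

False-position update: c = (a·f(b) − b·f(a))/(f(b) − f(a)); replace the endpoint whose sign matches f(c).
f(0.437000) = -0.312327, f(1.010000) = 0.587506
step 1: c = 0.635885, f(c) = 0.021704 > 0 → new bracket [0.437000, 0.635885]
step 2: c = 0.622962, f(c) = 0.000793 > 0 → new bracket [0.437000, 0.622962]
step 3: c = 0.622492, f(c) = 0.000029 > 0 → new bracket [0.437000, 0.622492]

0.62249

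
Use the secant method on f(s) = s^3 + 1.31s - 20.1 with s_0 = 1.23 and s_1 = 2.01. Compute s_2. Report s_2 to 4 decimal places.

f(s_0) = -16.627833, f(s_1) = -9.346299
s_2 = 2.010000 - (-9.346299)·(2.010000 - 1.230000)/(-9.346299 - (-16.627833)) = 3.011178; f(s_2) = 11.147581

3.0112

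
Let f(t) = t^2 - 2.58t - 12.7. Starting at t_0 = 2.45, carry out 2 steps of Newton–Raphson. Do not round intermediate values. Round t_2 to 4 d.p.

5.7364

f'(t) = 2t - 2.58
t_0 = 2.450000: f = -13.018500, f' = 2.320000 → t_1 = 2.450000 - (-13.018500)/(2.320000) = 8.061422
t_1 = 8.061422: f = 31.488062, f' = 13.542845 → t_2 = 8.061422 - (31.488062)/(13.542845) = 5.736352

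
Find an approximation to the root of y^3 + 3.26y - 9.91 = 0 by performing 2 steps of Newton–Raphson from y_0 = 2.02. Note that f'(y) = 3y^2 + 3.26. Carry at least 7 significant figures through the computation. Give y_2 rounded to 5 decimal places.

1.65443

y_0 = 2.020000: f = 4.917608, f' = 15.501200 → y_1 = 2.020000 - (4.917608)/(15.501200) = 1.702760
y_1 = 1.702760: f = 0.577960, f' = 11.958170 → y_2 = 1.702760 - (0.577960)/(11.958170) = 1.654428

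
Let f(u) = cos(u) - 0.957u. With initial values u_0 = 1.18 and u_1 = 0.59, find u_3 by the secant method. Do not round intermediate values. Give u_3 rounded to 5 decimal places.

Secant update: u_(k+1) = u_k − f(u_k)·(u_k − u_(k-1))/(f(u_k) − f(u_(k-1))).
f(u_0) = -0.748335, f(u_1) = 0.266311
u_2 = 0.590000 - (0.266311)·(0.590000 - 1.180000)/(0.266311 - (-0.748335)) = 0.744855; f(u_2) = 0.022359
u_3 = 0.744855 - (0.022359)·(0.744855 - 0.590000)/(0.022359 - (0.266311)) = 0.759049; f(u_3) = -0.000918

0.75905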